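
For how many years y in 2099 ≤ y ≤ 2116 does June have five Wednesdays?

5

June has 30 days; it has five Wednesdays when Wednesday falls among the first (month-length − 28) days — i.e. when June 1 is one of Wednesday/Tuesday.
June 1 by year: 2099:Mon 2100:Tue✓ 2101:Wed✓ 2102:Thu 2103:Fri 2104:Sun 2105:Mon 2106:Tue✓ 2107:Wed✓ 2108:Fri 2109:Sat 2110:Sun 2111:Mon 2112:Wed✓ 2113:Thu 2114:Fri 2115:Sat 2116:Mon
Years with five Wednesdays: 2100, 2101, 2106, 2107, 2112 → 5.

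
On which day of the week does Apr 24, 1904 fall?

January 1, 1904 is a Friday.
April 24 is day 115 of the year, i.e. 114 days after Jan 1.
114 mod 7 = 2, so advance 2 weekdays from Friday: Sunday.

Sunday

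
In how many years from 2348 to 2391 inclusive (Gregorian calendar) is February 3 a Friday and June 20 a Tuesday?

5

Check each year's weekday for February 3 and June 20:
  2348: Tue/Sun  2349: Thu/Mon  2350: Fri/Tue ✓  2351: Sat/Wed  2352: Sun/Fri  2353: Tue/Sat  2354: Wed/Sun  2355: Thu/Mon  2356: Fri/Wed  2357: Sun/Thu  2358: Mon/Fri  2359: Tue/Sat  2360: Wed/Mon  2361: Fri/Tue ✓  …(16 more)…  2378: Fri/Tue ✓  2379: Sat/Wed  2380: Sun/Fri  2381: Tue/Sat  2382: Wed/Sun  2383: Thu/Mon  2384: Fri/Wed  2385: Sun/Thu  2386: Mon/Fri  2387: Tue/Sat  2388: Wed/Mon  2389: Fri/Tue ✓  2390: Sat/Wed  2391: Sun/Thu
Both conditions hold in: 2350, 2361, 2367, 2378, 2389 — 5.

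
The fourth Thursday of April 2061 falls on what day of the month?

28

April 1, 2061 is a Friday, so the first Thursday is the 7th.
The fourth Thursday is 7 + 21 = 28.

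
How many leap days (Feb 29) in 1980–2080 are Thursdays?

4

Leap years in 1980–2080: 26 of them.
Feb 29 weekday advances by 5 (mod 7) from one leap year to the next four years later (or differs when a century non-leap intervenes).
Leap-day weekdays: 1980:Fri 1984:Wed 1988:Mon 1992:Sat 1996:Thu✓ 2000:Tue 2004:Sun 2008:Fri 2012:Wed 2016:Mon 2020:Sat 2024:Thu✓ 2028:Tue 2032:Sun 2036:Fri 2040:Wed 2044:Mon 2048:Sat 2052:Thu✓ 2056:Tue 2060:Sun 2064:Fri 2068:Wed 2072:Mon 2076:Sat 2080:Thu✓
Thursday: 1996, 2024, 2052, 2080 → 4.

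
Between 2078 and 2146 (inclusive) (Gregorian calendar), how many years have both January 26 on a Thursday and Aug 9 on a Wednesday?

7

Check each year's weekday for January 26 and Aug 9:
  2078: Wed/Tue  2079: Thu/Wed ✓  2080: Fri/Fri  2081: Sun/Sat  2082: Mon/Sun  2083: Tue/Mon  2084: Wed/Wed  2085: Fri/Thu  2086: Sat/Fri  2087: Sun/Sat  2088: Mon/Mon  2089: Wed/Tue  2090: Thu/Wed ✓  2091: Fri/Thu  …(41 more)…  2133: Mon/Sun  2134: Tue/Mon  2135: Wed/Tue  2136: Thu/Thu  2137: Sat/Fri  2138: Sun/Sat  2139: Mon/Sun  2140: Tue/Tue  2141: Thu/Wed ✓  2142: Fri/Thu  2143: Sat/Fri  2144: Sun/Sun  2145: Tue/Mon  2146: Wed/Tue
Both conditions hold in: 2079, 2090, 2102, 2113, 2119, 2130, 2141 — 7.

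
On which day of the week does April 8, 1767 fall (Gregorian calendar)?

January 1, 1767 is a Thursday.
April 8 is day 98 of the year, i.e. 97 days after Jan 1.
97 mod 7 = 6, so advance 6 weekdays from Thursday: Wednesday.

Wednesday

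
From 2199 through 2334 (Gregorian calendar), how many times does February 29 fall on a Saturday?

5

Leap years in 2199–2334: 32 of them.
Feb 29 weekday advances by 5 (mod 7) from one leap year to the next four years later (or differs when a century non-leap intervenes).
Leap-day weekdays: 2204:Wed 2208:Mon 2212:Sat✓ 2216:Thu 2220:Tue 2224:Sun 2228:Fri 2232:Wed 2236:Mon 2240:Sat✓ 2244:Thu 2248:Tue 2252:Sun …(6 more)… 2280:Sun 2284:Fri 2288:Wed 2292:Mon 2296:Sat✓ 2304:Mon 2308:Sat✓ 2312:Thu 2316:Tue 2320:Sun 2324:Fri 2328:Wed 2332:Mon
Saturday: 2212, 2240, 2268, 2296, 2308 → 5.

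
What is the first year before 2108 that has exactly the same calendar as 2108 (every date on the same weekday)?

Two years share a calendar iff Jan 1 falls on the same weekday and both are leap or both are common. 2108: Jan 1 is Sunday, leap year.
2107: Jan 1 Saturday, common
2106: Jan 1 Friday, common
2105: Jan 1 Thursday, common
2104: Jan 1 Tuesday, leap
2103: Jan 1 Monday, common
2102: Jan 1 Sunday, common
2101: Jan 1 Saturday, common
2100: Jan 1 Friday, common
2099: Jan 1 Thursday, common
2098: Jan 1 Wednesday, common
2097: Jan 1 Tuesday, common
2096: Jan 1 Sunday, leap
2096 matches on both conditions.

2096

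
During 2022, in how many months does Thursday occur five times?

4

A month of length L has five Thursdays iff its first Thursday is on day ≤ L−28 (so day 1–3 in a 31-day month, 1–2 in a 30-day month, day 1 in a leap February).
Checking each month of 2022: Jan starts Sat (31d); Feb starts Tue (28d); Mar starts Tue (31d) ✓; Apr starts Fri (30d); May starts Sun (31d); Jun starts Wed (30d) ✓; Jul starts Fri (31d); Aug starts Mon (31d); Sep starts Thu (30d) ✓; Oct starts Sat (31d); Nov starts Tue (30d); Dec starts Thu (31d) ✓.
Five-Thursday months: March, June, September, December → 4.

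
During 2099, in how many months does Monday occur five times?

A month of length L has five Mondays iff its first Monday is on day ≤ L−28 (so day 1–3 in a 31-day month, 1–2 in a 30-day month, day 1 in a leap February).
Checking each month of 2099: Jan starts Thu (31d); Feb starts Sun (28d); Mar starts Sun (31d) ✓; Apr starts Wed (30d); May starts Fri (31d); Jun starts Mon (30d) ✓; Jul starts Wed (31d); Aug starts Sat (31d) ✓; Sep starts Tue (30d); Oct starts Thu (31d); Nov starts Sun (30d) ✓; Dec starts Tue (31d).
Five-Monday months: March, June, August, November → 4.

4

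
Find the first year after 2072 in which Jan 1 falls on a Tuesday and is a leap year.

Jan 1 advances by 2 weekdays after a leap year and by 1 after a common year.
2072: Jan 1 is Friday (leap).
2073: Sunday
2074: Monday
2075: Tuesday
2076: Wednesday (leap)
2077: Friday
2078: Saturday
2079: Sunday
2080: Monday (leap)
2081: Wednesday
2082: Thursday
2083: Friday
2084: Saturday (leap)
2085: Monday
2086: Tuesday
2087: Wednesday
2088: Thursday (leap)
2089: Saturday
2090: Sunday
2091: Monday
2092: Tuesday (leap)
2092 begins on a Tuesday and is a leap year.

2092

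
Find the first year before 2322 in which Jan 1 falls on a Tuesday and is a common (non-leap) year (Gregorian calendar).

2318

Jan 1 advances by 2 weekdays after a leap year and by 1 after a common year.
2322: Jan 1 is Sunday.
2321: Saturday
2320: Thursday (leap)
2319: Wednesday
2318: Tuesday
2318 begins on a Tuesday and is a common year.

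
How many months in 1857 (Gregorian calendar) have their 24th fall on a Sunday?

Check the 24th of each month of 1857: Jan 24: Sat, Feb 24: Tue, Mar 24: Tue, Apr 24: Fri, May 24: Sun, Jun 24: Wed, Jul 24: Fri, Aug 24: Mon, Sep 24: Thu, Oct 24: Sat, Nov 24: Tue, Dec 24: Thu.
Sunday occurs in May — 1 month.

1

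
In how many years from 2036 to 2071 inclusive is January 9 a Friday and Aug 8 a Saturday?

5

Check each year's weekday for January 9 and Aug 8:
  2036: Wed/Fri  2037: Fri/Sat ✓  2038: Sat/Sun  2039: Sun/Mon  2040: Mon/Wed  2041: Wed/Thu  2042: Thu/Fri  2043: Fri/Sat ✓  2044: Sat/Mon  2045: Mon/Tue  2046: Tue/Wed  2047: Wed/Thu  2048: Thu/Sat  2049: Sat/Sun  …(8 more)…  2058: Wed/Thu  2059: Thu/Fri  2060: Fri/Sun  2061: Sun/Mon  2062: Mon/Tue  2063: Tue/Wed  2064: Wed/Fri  2065: Fri/Sat ✓  2066: Sat/Sun  2067: Sun/Mon  2068: Mon/Wed  2069: Wed/Thu  2070: Thu/Fri  2071: Fri/Sat ✓
Both conditions hold in: 2037, 2043, 2054, 2065, 2071 — 5.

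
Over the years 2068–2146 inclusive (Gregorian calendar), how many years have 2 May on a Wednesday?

12

Track 2 May's weekday year by year (advancing +1, or +2 across a Feb 29):
  2068: Wed ✓  2069: Thu (+1)  2070: Fri (+1)  2071: Sat (+1)  2072: Mon (+2)
  2073: Tue (+1)  2074: Wed (+1) ✓  2075: Thu (+1)  2076: Sat (+2)  2077: Sun (+1)
  2078: Mon (+1)  2079: Tue (+1)  2080: Thu (+2)  2081: Fri (+1)  … (51 more years) …
  2133: Sat (+1)  2134: Sun (+1)  2135: Mon (+1)  2136: Wed (+2) ✓  2137: Thu (+1)
  2138: Fri (+1)  2139: Sat (+1)  2140: Mon (+2)  2141: Tue (+1)  2142: Wed (+1) ✓
  2143: Thu (+1)  2144: Sat (+2)  2145: Sun (+1)  2146: Mon (+1)
Wednesday years: 2068, 2074, 2085, 2091, 2096, 2103, 2108, 2114, 2125, 2131, 2136, 2142 — 12 in total.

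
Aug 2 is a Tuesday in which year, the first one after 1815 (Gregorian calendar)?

From one year to the next, a fixed date's weekday advances by 1, or by 2 when a Feb 29 lies between the two dates.
1815: August 2 is Wednesday.
1816: Friday (+2)
1817: Saturday (+1)
1818: Sunday (+1)
1819: Monday (+1)
1820: Wednesday (+2)
1821: Thursday (+1)
1822: Friday (+1)
1823: Saturday (+1)
1824: Monday (+2)
1825: Tuesday (+1)
Aug 2 falls on a Tuesday in 1825.

1825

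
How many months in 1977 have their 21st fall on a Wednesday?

2

Check the 21st of each month of 1977: Jan 21: Fri, Feb 21: Mon, Mar 21: Mon, Apr 21: Thu, May 21: Sat, Jun 21: Tue, Jul 21: Thu, Aug 21: Sun, Sep 21: Wed, Oct 21: Fri, Nov 21: Mon, Dec 21: Wed.
Wednesday occurs in September, December — 2 months.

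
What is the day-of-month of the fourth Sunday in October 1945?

October 1, 1945 is a Monday, so the first Sunday is the 7th.
The fourth Sunday is 7 + 21 = 28.

28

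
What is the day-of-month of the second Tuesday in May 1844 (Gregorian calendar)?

May 1, 1844 is a Wednesday, so the first Tuesday is the 7th.
The second Tuesday is 7 + 7 = 14.

14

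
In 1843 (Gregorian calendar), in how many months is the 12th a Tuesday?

Check the 12th of each month of 1843: Jan 12: Thu, Feb 12: Sun, Mar 12: Sun, Apr 12: Wed, May 12: Fri, Jun 12: Mon, Jul 12: Wed, Aug 12: Sat, Sep 12: Tue, Oct 12: Thu, Nov 12: Sun, Dec 12: Tue.
Tuesday occurs in September, December — 2 months.

2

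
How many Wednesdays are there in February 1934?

4

February 1934 has 28 days and begins on Thursday.
The first Wednesday is February 7.
Wednesdays fall on 7, 14, 21, 28 — that's 4.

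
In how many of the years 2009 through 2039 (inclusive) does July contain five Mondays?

July has 31 days; it has five Mondays when Monday falls among the first (month-length − 28) days — i.e. when July 1 is one of Monday/Sunday/Saturday.
July 1 by year: 2009:Wed 2010:Thu 2011:Fri 2012:Sun✓ 2013:Mon✓ 2014:Tue 2015:Wed 2016:Fri 2017:Sat✓ 2018:Sun✓ 2019:Mon✓ 2020:Wed 2021:Thu 2022:Fri 2023:Sat✓ 2024:Mon✓ 2025:Tue 2026:Wed 2027:Thu 2028:Sat✓ 2029:Sun✓ 2030:Mon✓ 2031:Tue 2032:Thu 2033:Fri 2034:Sat✓ 2035:Sun✓ 2036:Tue 2037:Wed 2038:Thu 2039:Fri
Years with five Mondays: 2012, 2013, 2017, 2018, 2019, 2023, 2024, 2028, 2029, 2030, 2034, 2035 → 12.

12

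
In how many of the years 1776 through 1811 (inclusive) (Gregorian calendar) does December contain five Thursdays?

14

December has 31 days; it has five Thursdays when Thursday falls among the first (month-length − 28) days — i.e. when December 1 is one of Thursday/Wednesday/Tuesday.
December 1 by year: 1776:Sun 1777:Mon 1778:Tue✓ 1779:Wed✓ 1780:Fri 1781:Sat 1782:Sun 1783:Mon 1784:Wed✓ 1785:Thu✓ 1786:Fri 1787:Sat 1788:Mon 1789:Tue✓ 1790:Wed✓ …(6 more)… 1797:Fri 1798:Sat 1799:Sun 1800:Mon 1801:Tue✓ 1802:Wed✓ 1803:Thu✓ 1804:Sat 1805:Sun 1806:Mon 1807:Tue✓ 1808:Thu✓ 1809:Fri 1810:Sat 1811:Sun
Years with five Thursdays: 1778, 1779, 1784, 1785, 1789, 1790, 1791, 1795, 1796, 1801, 1802, 1803, 1807, 1808 → 14.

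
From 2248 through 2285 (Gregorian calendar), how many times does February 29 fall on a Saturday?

1

Leap years in 2248–2285: 10 of them.
Feb 29 weekday advances by 5 (mod 7) from one leap year to the next four years later (or differs when a century non-leap intervenes).
Leap-day weekdays: 2248:Tue 2252:Sun 2256:Fri 2260:Wed 2264:Mon 2268:Sat✓ 2272:Thu 2276:Tue 2280:Sun 2284:Fri
Saturday: 2268 → 1.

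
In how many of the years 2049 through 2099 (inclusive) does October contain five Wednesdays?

22

October has 31 days; it has five Wednesdays when Wednesday falls among the first (month-length − 28) days — i.e. when October 1 is one of Wednesday/Tuesday/Monday.
October 1 by year: 2049:Fri 2050:Sat 2051:Sun 2052:Tue✓ 2053:Wed✓ 2054:Thu 2055:Fri 2056:Sun 2057:Mon✓ 2058:Tue✓ 2059:Wed✓ 2060:Fri 2061:Sat 2062:Sun 2063:Mon✓ …(21 more)… 2085:Mon✓ 2086:Tue✓ 2087:Wed✓ 2088:Fri 2089:Sat 2090:Sun 2091:Mon✓ 2092:Wed✓ 2093:Thu 2094:Fri 2095:Sat 2096:Mon✓ 2097:Tue✓ 2098:Wed✓ 2099:Thu
Years with five Wednesdays: 2052, 2053, 2057, 2058, 2059, 2063, 2064, 2068, 2069, 2070, 2074, 2075, 2080, 2081, 2085, 2086, 2087, 2091, 2092, 2096, 2097, 2098 → 22.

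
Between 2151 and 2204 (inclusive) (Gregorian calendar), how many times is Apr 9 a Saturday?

Track Apr 9's weekday year by year (advancing +1, or +2 across a Feb 29):
  2151: Fri  2152: Sun (+2)  2153: Mon (+1)  2154: Tue (+1)  2155: Wed (+1)
  2156: Fri (+2)  2157: Sat (+1) ✓  2158: Sun (+1)  2159: Mon (+1)  2160: Wed (+2)
  2161: Thu (+1)  2162: Fri (+1)  2163: Sat (+1) ✓  2164: Mon (+2)  … (26 more years) …
  2191: Sat (+1) ✓  2192: Mon (+2)  2193: Tue (+1)  2194: Wed (+1)  2195: Thu (+1)
  2196: Sat (+2) ✓  2197: Sun (+1)  2198: Mon (+1)  2199: Tue (+1)  2200: Wed (+1)
  2201: Thu (+1)  2202: Fri (+1)  2203: Sat (+1) ✓  2204: Mon (+2)
Saturday years: 2157, 2163, 2168, 2174, 2185, 2191, 2196, 2203 — 8 in total.

8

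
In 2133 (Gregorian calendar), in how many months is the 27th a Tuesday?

2

Check the 27th of each month of 2133: Jan 27: Tue, Feb 27: Fri, Mar 27: Fri, Apr 27: Mon, May 27: Wed, Jun 27: Sat, Jul 27: Mon, Aug 27: Thu, Sep 27: Sun, Oct 27: Tue, Nov 27: Fri, Dec 27: Sun.
Tuesday occurs in January, October — 2 months.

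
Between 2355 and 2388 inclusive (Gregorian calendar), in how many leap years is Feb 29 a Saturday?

Leap years in 2355–2388: 9 of them.
Feb 29 weekday advances by 5 (mod 7) from one leap year to the next four years later (or differs when a century non-leap intervenes).
Leap-day weekdays: 2356:Wed 2360:Mon 2364:Sat✓ 2368:Thu 2372:Tue 2376:Sun 2380:Fri 2384:Wed 2388:Mon
Saturday: 2364 → 1.

1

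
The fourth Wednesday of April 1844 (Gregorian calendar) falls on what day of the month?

24

April 1, 1844 is a Monday, so the first Wednesday is the 3rd.
The fourth Wednesday is 3 + 21 = 24.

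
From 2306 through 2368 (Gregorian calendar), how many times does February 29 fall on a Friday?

2

Leap years in 2306–2368: 16 of them.
Feb 29 weekday advances by 5 (mod 7) from one leap year to the next four years later (or differs when a century non-leap intervenes).
Leap-day weekdays: 2308:Sat 2312:Thu 2316:Tue 2320:Sun 2324:Fri✓ 2328:Wed 2332:Mon 2336:Sat 2340:Thu 2344:Tue 2348:Sun 2352:Fri✓ 2356:Wed 2360:Mon 2364:Sat 2368:Thu
Friday: 2324, 2352 → 2.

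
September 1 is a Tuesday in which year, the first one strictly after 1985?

From one year to the next, a fixed date's weekday advances by 1, or by 2 when a Feb 29 lies between the two dates.
1985: September 1 is Sunday.
1986: Monday (+1)
1987: Tuesday (+1)
September 1 falls on a Tuesday in 1987.

1987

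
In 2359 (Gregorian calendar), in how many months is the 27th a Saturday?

Check the 27th of each month of 2359: Jan 27: Tue, Feb 27: Fri, Mar 27: Fri, Apr 27: Mon, May 27: Wed, Jun 27: Sat, Jul 27: Mon, Aug 27: Thu, Sep 27: Sun, Oct 27: Tue, Nov 27: Fri, Dec 27: Sun.
Saturday occurs in June — 1 month.

1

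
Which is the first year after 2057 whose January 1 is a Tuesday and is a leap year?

Jan 1 advances by 2 weekdays after a leap year and by 1 after a common year.
2057: Jan 1 is Monday.
2058: Tuesday
2059: Wednesday
2060: Thursday (leap)
2061: Saturday
2062: Sunday
2063: Monday
2064: Tuesday (leap)
2064 begins on a Tuesday and is a leap year.

2064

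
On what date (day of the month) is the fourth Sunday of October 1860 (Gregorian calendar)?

October 1, 1860 is a Monday, so the first Sunday is the 7th.
The fourth Sunday is 7 + 21 = 28.

28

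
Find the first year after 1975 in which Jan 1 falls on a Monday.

1979

Jan 1 advances by 2 weekdays after a leap year and by 1 after a common year.
1975: Jan 1 is Wednesday.
1976: Thursday (leap)
1977: Saturday
1978: Sunday
1979: Monday
1979 begins on a Monday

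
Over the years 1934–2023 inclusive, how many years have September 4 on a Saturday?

13

Track September 4's weekday year by year (advancing +1, or +2 across a Feb 29):
  1934: Tue  1935: Wed (+1)  1936: Fri (+2)  1937: Sat (+1) ✓  1938: Sun (+1)
  1939: Mon (+1)  1940: Wed (+2)  1941: Thu (+1)  1942: Fri (+1)  1943: Sat (+1) ✓
  1944: Mon (+2)  1945: Tue (+1)  1946: Wed (+1)  1947: Thu (+1)  … (62 more years) …
  2010: Sat (+1) ✓  2011: Sun (+1)  2012: Tue (+2)  2013: Wed (+1)  2014: Thu (+1)
  2015: Fri (+1)  2016: Sun (+2)  2017: Mon (+1)  2018: Tue (+1)  2019: Wed (+1)
  2020: Fri (+2)  2021: Sat (+1) ✓  2022: Sun (+1)  2023: Mon (+1)
Saturday years: 1937, 1943, 1948, 1954, 1965, 1971, 1976, 1982, 1993, 1999, 2004, 2010, 2021 — 13 in total.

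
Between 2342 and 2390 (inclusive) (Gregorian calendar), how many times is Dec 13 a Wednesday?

7

Track Dec 13's weekday year by year (advancing +1, or +2 across a Feb 29):
  2342: Sun  2343: Mon (+1)  2344: Wed (+2) ✓  2345: Thu (+1)  2346: Fri (+1)
  2347: Sat (+1)  2348: Mon (+2)  2349: Tue (+1)  2350: Wed (+1) ✓  2351: Thu (+1)
  2352: Sat (+2)  2353: Sun (+1)  2354: Mon (+1)  2355: Tue (+1)  … (21 more years) …
  2377: Tue (+1)  2378: Wed (+1) ✓  2379: Thu (+1)  2380: Sat (+2)  2381: Sun (+1)
  2382: Mon (+1)  2383: Tue (+1)  2384: Thu (+2)  2385: Fri (+1)  2386: Sat (+1)
  2387: Sun (+1)  2388: Tue (+2)  2389: Wed (+1) ✓  2390: Thu (+1)
Wednesday years: 2344, 2350, 2361, 2367, 2372, 2378, 2389 — 7 in total.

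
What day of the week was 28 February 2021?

Sunday

January 1, 2021 is a Friday.
February 28 is day 59 of the year, i.e. 58 days after Jan 1.
58 mod 7 = 2, so advance 2 weekdays from Friday: Sunday.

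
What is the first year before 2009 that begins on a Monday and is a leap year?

1996

Jan 1 advances by 2 weekdays after a leap year and by 1 after a common year.
2009: Jan 1 is Thursday.
2008: Tuesday (leap)
2007: Monday
2006: Sunday
2005: Saturday
2004: Thursday (leap)
2003: Wednesday
2002: Tuesday
2001: Monday
2000: Saturday (leap)
1999: Friday
1998: Thursday
1997: Wednesday
1996: Monday (leap)
1996 begins on a Monday and is a leap year.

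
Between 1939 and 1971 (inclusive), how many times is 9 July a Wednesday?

Track 9 July's weekday year by year (advancing +1, or +2 across a Feb 29):
  1939: Sun  1940: Tue (+2)  1941: Wed (+1) ✓  1942: Thu (+1)  1943: Fri (+1)
  1944: Sun (+2)  1945: Mon (+1)  1946: Tue (+1)  1947: Wed (+1) ✓  1948: Fri (+2)
  1949: Sat (+1)  1950: Sun (+1)  1951: Mon (+1)  1952: Wed (+2) ✓  … (5 more years) …
  1958: Wed (+1) ✓  1959: Thu (+1)  1960: Sat (+2)  1961: Sun (+1)  1962: Mon (+1)
  1963: Tue (+1)  1964: Thu (+2)  1965: Fri (+1)  1966: Sat (+1)  1967: Sun (+1)
  1968: Tue (+2)  1969: Wed (+1) ✓  1970: Thu (+1)  1971: Fri (+1)
Wednesday years: 1941, 1947, 1952, 1958, 1969 — 5 in total.

5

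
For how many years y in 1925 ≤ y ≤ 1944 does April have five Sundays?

April has 30 days; it has five Sundays when Sunday falls among the first (month-length − 28) days — i.e. when April 1 is one of Sunday/Saturday.
April 1 by year: 1925:Wed 1926:Thu 1927:Fri 1928:Sun✓ 1929:Mon 1930:Tue 1931:Wed 1932:Fri 1933:Sat✓ 1934:Sun✓ 1935:Mon 1936:Wed 1937:Thu 1938:Fri 1939:Sat✓ 1940:Mon 1941:Tue 1942:Wed 1943:Thu 1944:Sat✓
Years with five Sundays: 1928, 1933, 1934, 1939, 1944 → 5.

5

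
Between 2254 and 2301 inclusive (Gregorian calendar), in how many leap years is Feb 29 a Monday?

2

Leap years in 2254–2301: 11 of them.
Feb 29 weekday advances by 5 (mod 7) from one leap year to the next four years later (or differs when a century non-leap intervenes).
Leap-day weekdays: 2256:Fri 2260:Wed 2264:Mon✓ 2268:Sat 2272:Thu 2276:Tue 2280:Sun 2284:Fri 2288:Wed 2292:Mon✓ 2296:Sat
Monday: 2264, 2292 → 2.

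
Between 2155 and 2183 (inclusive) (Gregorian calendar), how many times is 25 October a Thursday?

Track 25 October's weekday year by year (advancing +1, or +2 across a Feb 29):
  2155: Sat  2156: Mon (+2)  2157: Tue (+1)  2158: Wed (+1)  2159: Thu (+1) ✓
  2160: Sat (+2)  2161: Sun (+1)  2162: Mon (+1)  2163: Tue (+1)  2164: Thu (+2) ✓
  2165: Fri (+1)  2166: Sat (+1)  2167: Sun (+1)  2168: Tue (+2)  2169: Wed (+1)
  2170: Thu (+1) ✓  2171: Fri (+1)  2172: Sun (+2)  2173: Mon (+1)  2174: Tue (+1)
  2175: Wed (+1)  2176: Fri (+2)  2177: Sat (+1)  2178: Sun (+1)  2179: Mon (+1)
  2180: Wed (+2)  2181: Thu (+1) ✓  2182: Fri (+1)  2183: Sat (+1)
Thursday years: 2159, 2164, 2170, 2181 — 4 in total.

4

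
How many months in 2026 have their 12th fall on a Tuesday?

1

Check the 12th of each month of 2026: Jan 12: Mon, Feb 12: Thu, Mar 12: Thu, Apr 12: Sun, May 12: Tue, Jun 12: Fri, Jul 12: Sun, Aug 12: Wed, Sep 12: Sat, Oct 12: Mon, Nov 12: Thu, Dec 12: Sat.
Tuesday occurs in May — 1 month.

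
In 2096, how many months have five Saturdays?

A month of length L has five Saturdays iff its first Saturday is on day ≤ L−28 (so day 1–3 in a 31-day month, 1–2 in a 30-day month, day 1 in a leap February).
Checking each month of 2096: Jan starts Sun (31d); Feb starts Wed (29d); Mar starts Thu (31d) ✓; Apr starts Sun (30d); May starts Tue (31d); Jun starts Fri (30d) ✓; Jul starts Sun (31d); Aug starts Wed (31d); Sep starts Sat (30d) ✓; Oct starts Mon (31d); Nov starts Thu (30d); Dec starts Sat (31d) ✓.
Five-Saturday months: March, June, September, December → 4.

4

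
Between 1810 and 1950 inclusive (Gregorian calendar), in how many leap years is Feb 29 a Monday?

5

Leap years in 1810–1950: 34 of them.
Feb 29 weekday advances by 5 (mod 7) from one leap year to the next four years later (or differs when a century non-leap intervenes).
Leap-day weekdays: 1812:Sat 1816:Thu 1820:Tue 1824:Sun 1828:Fri 1832:Wed 1836:Mon✓ 1840:Sat 1844:Thu 1848:Tue 1852:Sun 1856:Fri 1860:Wed …(8 more)… 1896:Sat 1904:Mon✓ 1908:Sat 1912:Thu 1916:Tue 1920:Sun 1924:Fri 1928:Wed 1932:Mon✓ 1936:Sat 1940:Thu 1944:Tue 1948:Sun
Monday: 1836, 1864, 1892, 1904, 1932 → 5.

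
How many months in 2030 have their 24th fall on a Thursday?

2

Check the 24th of each month of 2030: Jan 24: Thu, Feb 24: Sun, Mar 24: Sun, Apr 24: Wed, May 24: Fri, Jun 24: Mon, Jul 24: Wed, Aug 24: Sat, Sep 24: Tue, Oct 24: Thu, Nov 24: Sun, Dec 24: Tue.
Thursday occurs in January, October — 2 months.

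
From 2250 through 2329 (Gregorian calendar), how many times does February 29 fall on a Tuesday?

2

Leap years in 2250–2329: 19 of them.
Feb 29 weekday advances by 5 (mod 7) from one leap year to the next four years later (or differs when a century non-leap intervenes).
Leap-day weekdays: 2252:Sun 2256:Fri 2260:Wed 2264:Mon 2268:Sat 2272:Thu 2276:Tue✓ 2280:Sun 2284:Fri 2288:Wed 2292:Mon 2296:Sat 2304:Mon 2308:Sat 2312:Thu 2316:Tue✓ 2320:Sun 2324:Fri 2328:Wed
Tuesday: 2276, 2316 → 2.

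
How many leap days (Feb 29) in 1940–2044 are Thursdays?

Leap years in 1940–2044: 27 of them.
Feb 29 weekday advances by 5 (mod 7) from one leap year to the next four years later (or differs when a century non-leap intervenes).
Leap-day weekdays: 1940:Thu✓ 1944:Tue 1948:Sun 1952:Fri 1956:Wed 1960:Mon 1964:Sat 1968:Thu✓ 1972:Tue 1976:Sun 1980:Fri 1984:Wed 1988:Mon 1992:Sat 1996:Thu✓ 2000:Tue 2004:Sun 2008:Fri 2012:Wed 2016:Mon 2020:Sat 2024:Thu✓ 2028:Tue 2032:Sun 2036:Fri 2040:Wed 2044:Mon
Thursday: 1940, 1968, 1996, 2024 → 4.

4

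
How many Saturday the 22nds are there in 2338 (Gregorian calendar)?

2

Check the 22nd of each month of 2338: Jan 22: Sat, Feb 22: Tue, Mar 22: Tue, Apr 22: Fri, May 22: Sun, Jun 22: Wed, Jul 22: Fri, Aug 22: Mon, Sep 22: Thu, Oct 22: Sat, Nov 22: Tue, Dec 22: Thu.
Saturday occurs in January, October — 2 months.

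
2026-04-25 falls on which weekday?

January 1, 2026 is a Thursday.
April 25 is day 115 of the year, i.e. 114 days after Jan 1.
114 mod 7 = 2, so advance 2 weekdays from Thursday: Saturday.

Saturday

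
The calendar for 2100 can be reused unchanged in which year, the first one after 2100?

2106

Two years share a calendar iff Jan 1 falls on the same weekday and both are leap or both are common. 2100: Jan 1 is Friday, common year.
2101: Jan 1 Saturday, common
2102: Jan 1 Sunday, common
2103: Jan 1 Monday, common
2104: Jan 1 Tuesday, leap
2105: Jan 1 Thursday, common
2106: Jan 1 Friday, common
2106 matches on both conditions.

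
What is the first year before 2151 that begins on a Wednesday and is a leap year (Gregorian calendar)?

Jan 1 advances by 2 weekdays after a leap year and by 1 after a common year.
2151: Jan 1 is Friday.
2150: Thursday
2149: Wednesday
2148: Monday (leap)
2147: Sunday
2146: Saturday
2145: Friday
2144: Wednesday (leap)
2144 begins on a Wednesday and is a leap year.

2144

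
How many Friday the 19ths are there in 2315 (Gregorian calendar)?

Check the 19th of each month of 2315: Jan 19: Tue, Feb 19: Fri, Mar 19: Fri, Apr 19: Mon, May 19: Wed, Jun 19: Sat, Jul 19: Mon, Aug 19: Thu, Sep 19: Sun, Oct 19: Tue, Nov 19: Fri, Dec 19: Sun.
Friday occurs in February, March, November — 3 months.

3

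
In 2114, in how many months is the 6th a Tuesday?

3

Check the 6th of each month of 2114: Jan 6: Sat, Feb 6: Tue, Mar 6: Tue, Apr 6: Fri, May 6: Sun, Jun 6: Wed, Jul 6: Fri, Aug 6: Mon, Sep 6: Thu, Oct 6: Sat, Nov 6: Tue, Dec 6: Thu.
Tuesday occurs in February, March, November — 3 months.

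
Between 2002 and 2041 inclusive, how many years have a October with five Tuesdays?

October has 31 days; it has five Tuesdays when Tuesday falls among the first (month-length − 28) days — i.e. when October 1 is one of Tuesday/Monday/Sunday.
October 1 by year: 2002:Tue✓ 2003:Wed 2004:Fri 2005:Sat 2006:Sun✓ 2007:Mon✓ 2008:Wed 2009:Thu 2010:Fri 2011:Sat 2012:Mon✓ 2013:Tue✓ 2014:Wed 2015:Thu 2016:Sat …(10 more)… 2027:Fri 2028:Sun✓ 2029:Mon✓ 2030:Tue✓ 2031:Wed 2032:Fri 2033:Sat 2034:Sun✓ 2035:Mon✓ 2036:Wed 2037:Thu 2038:Fri 2039:Sat 2040:Mon✓ 2041:Tue✓
Years with five Tuesdays: 2002, 2006, 2007, 2012, 2013, 2017, 2018, 2019, 2023, 2024, 2028, 2029, 2030, 2034, 2035, 2040, 2041 → 17.

17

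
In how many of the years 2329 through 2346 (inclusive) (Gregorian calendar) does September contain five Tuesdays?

September has 30 days; it has five Tuesdays when Tuesday falls among the first (month-length − 28) days — i.e. when September 1 is one of Tuesday/Monday.
September 1 by year: 2329:Sun 2330:Mon✓ 2331:Tue✓ 2332:Thu 2333:Fri 2334:Sat 2335:Sun 2336:Tue✓ 2337:Wed 2338:Thu 2339:Fri 2340:Sun 2341:Mon✓ 2342:Tue✓ 2343:Wed 2344:Fri 2345:Sat 2346:Sun
Years with five Tuesdays: 2330, 2331, 2336, 2341, 2342 → 5.

5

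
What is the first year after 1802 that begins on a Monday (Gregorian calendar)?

1810

Jan 1 advances by 2 weekdays after a leap year and by 1 after a common year.
1802: Jan 1 is Friday.
1803: Saturday
1804: Sunday (leap)
1805: Tuesday
1806: Wednesday
1807: Thursday
1808: Friday (leap)
1809: Sunday
1810: Monday
1810 begins on a Monday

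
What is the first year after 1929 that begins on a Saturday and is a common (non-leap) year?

Jan 1 advances by 2 weekdays after a leap year and by 1 after a common year.
1929: Jan 1 is Tuesday.
1930: Wednesday
1931: Thursday
1932: Friday (leap)
1933: Sunday
1934: Monday
1935: Tuesday
1936: Wednesday (leap)
1937: Friday
1938: Saturday
1938 begins on a Saturday and is a common year.

1938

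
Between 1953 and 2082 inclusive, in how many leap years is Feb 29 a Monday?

Leap years in 1953–2082: 32 of them.
Feb 29 weekday advances by 5 (mod 7) from one leap year to the next four years later (or differs when a century non-leap intervenes).
Leap-day weekdays: 1956:Wed 1960:Mon✓ 1964:Sat 1968:Thu 1972:Tue 1976:Sun 1980:Fri 1984:Wed 1988:Mon✓ 1992:Sat 1996:Thu 2000:Tue 2004:Sun …(6 more)… 2032:Sun 2036:Fri 2040:Wed 2044:Mon✓ 2048:Sat 2052:Thu 2056:Tue 2060:Sun 2064:Fri 2068:Wed 2072:Mon✓ 2076:Sat 2080:Thu
Monday: 1960, 1988, 2016, 2044, 2072 → 5.

5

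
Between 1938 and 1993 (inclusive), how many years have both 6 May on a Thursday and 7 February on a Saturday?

Check each year's weekday for 6 May and 7 February:
  1938: Fri/Mon  1939: Sat/Tue  1940: Mon/Wed  1941: Tue/Fri  1942: Wed/Sat  1943: Thu/Sun  1944: Sat/Mon  1945: Sun/Wed  1946: Mon/Thu  1947: Tue/Fri  1948: Thu/Sat ✓  1949: Fri/Mon  1950: Sat/Tue  1951: Sun/Wed  …(28 more)…  1980: Tue/Thu  1981: Wed/Sat  1982: Thu/Sun  1983: Fri/Mon  1984: Sun/Tue  1985: Mon/Thu  1986: Tue/Fri  1987: Wed/Sat  1988: Fri/Sun  1989: Sat/Tue  1990: Sun/Wed  1991: Mon/Thu  1992: Wed/Fri  1993: Thu/Sun
Both conditions hold in: 1948, 1976 — 2.

2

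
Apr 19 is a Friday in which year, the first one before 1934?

From one year to the next, a fixed date's weekday advances by 1, or by 2 when a Feb 29 lies between the two dates.
1934: April 19 is Thursday.
1933: Wednesday (−1)
1932: Tuesday (−1)
1931: Sunday (−2)
1930: Saturday (−1)
1929: Friday (−1)
Apr 19 falls on a Friday in 1929.

1929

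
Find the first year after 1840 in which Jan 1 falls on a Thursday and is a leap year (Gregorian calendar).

Jan 1 advances by 2 weekdays after a leap year and by 1 after a common year.
1840: Jan 1 is Wednesday (leap).
1841: Friday
1842: Saturday
1843: Sunday
1844: Monday (leap)
1845: Wednesday
1846: Thursday
1847: Friday
1848: Saturday (leap)
1849: Monday
1850: Tuesday
1851: Wednesday
1852: Thursday (leap)
1852 begins on a Thursday and is a leap year.

1852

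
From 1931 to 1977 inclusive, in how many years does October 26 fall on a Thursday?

7

Track October 26's weekday year by year (advancing +1, or +2 across a Feb 29):
  1931: Mon  1932: Wed (+2)  1933: Thu (+1) ✓  1934: Fri (+1)  1935: Sat (+1)
  1936: Mon (+2)  1937: Tue (+1)  1938: Wed (+1)  1939: Thu (+1) ✓  1940: Sat (+2)
  1941: Sun (+1)  1942: Mon (+1)  1943: Tue (+1)  1944: Thu (+2) ✓  … (19 more years) …
  1964: Mon (+2)  1965: Tue (+1)  1966: Wed (+1)  1967: Thu (+1) ✓  1968: Sat (+2)
  1969: Sun (+1)  1970: Mon (+1)  1971: Tue (+1)  1972: Thu (+2) ✓  1973: Fri (+1)
  1974: Sat (+1)  1975: Sun (+1)  1976: Tue (+2)  1977: Wed (+1)
Thursday years: 1933, 1939, 1944, 1950, 1961, 1967, 1972 — 7 in total.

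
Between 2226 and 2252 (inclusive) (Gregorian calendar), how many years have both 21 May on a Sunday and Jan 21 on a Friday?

1

Check each year's weekday for 21 May and Jan 21:
  2226: Sun/Sat  2227: Mon/Sun  2228: Wed/Mon  2229: Thu/Wed  2230: Fri/Thu  2231: Sat/Fri  2232: Mon/Sat  2233: Tue/Mon  2234: Wed/Tue  2235: Thu/Wed  2236: Sat/Thu  2237: Sun/Sat  2238: Mon/Sun  2239: Tue/Mon  2240: Thu/Tue  2241: Fri/Thu  2242: Sat/Fri  2243: Sun/Sat  2244: Tue/Sun  2245: Wed/Tue  2246: Thu/Wed  2247: Fri/Thu  2248: Sun/Fri ✓  2249: Mon/Sun  2250: Tue/Mon  2251: Wed/Tue  2252: Fri/Wed
Both conditions hold in: 2248 — 1.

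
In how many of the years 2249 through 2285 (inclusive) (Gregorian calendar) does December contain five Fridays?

December has 31 days; it has five Fridays when Friday falls among the first (month-length − 28) days — i.e. when December 1 is one of Friday/Thursday/Wednesday.
December 1 by year: 2249:Sat 2250:Sun 2251:Mon 2252:Wed✓ 2253:Thu✓ 2254:Fri✓ 2255:Sat 2256:Mon 2257:Tue 2258:Wed✓ 2259:Thu✓ 2260:Sat 2261:Sun 2262:Mon 2263:Tue …(7 more)… 2271:Fri✓ 2272:Sun 2273:Mon 2274:Tue 2275:Wed✓ 2276:Fri✓ 2277:Sat 2278:Sun 2279:Mon 2280:Wed✓ 2281:Thu✓ 2282:Fri✓ 2283:Sat 2284:Mon 2285:Tue
Years with five Fridays: 2252, 2253, 2254, 2258, 2259, 2264, 2265, 2269, 2270, 2271, 2275, 2276, 2280, 2281, 2282 → 15.

15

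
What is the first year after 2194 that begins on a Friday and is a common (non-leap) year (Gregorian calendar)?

2202

Jan 1 advances by 2 weekdays after a leap year and by 1 after a common year.
2194: Jan 1 is Wednesday.
2195: Thursday
2196: Friday (leap)
2197: Sunday
2198: Monday
2199: Tuesday
2200: Wednesday
2201: Thursday
2202: Friday
2202 begins on a Friday and is a common year.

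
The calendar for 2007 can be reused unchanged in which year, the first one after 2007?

2018

Two years share a calendar iff Jan 1 falls on the same weekday and both are leap or both are common. 2007: Jan 1 is Monday, common year.
2008: Jan 1 Tuesday, leap
2009: Jan 1 Thursday, common
2010: Jan 1 Friday, common
2011: Jan 1 Saturday, common
2012: Jan 1 Sunday, leap
2013: Jan 1 Tuesday, common
2014: Jan 1 Wednesday, common
2015: Jan 1 Thursday, common
2016: Jan 1 Friday, leap
2017: Jan 1 Sunday, common
2018: Jan 1 Monday, common
2018 matches on both conditions.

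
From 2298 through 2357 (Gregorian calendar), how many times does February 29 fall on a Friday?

Leap years in 2298–2357: 14 of them.
Feb 29 weekday advances by 5 (mod 7) from one leap year to the next four years later (or differs when a century non-leap intervenes).
Leap-day weekdays: 2304:Mon 2308:Sat 2312:Thu 2316:Tue 2320:Sun 2324:Fri✓ 2328:Wed 2332:Mon 2336:Sat 2340:Thu 2344:Tue 2348:Sun 2352:Fri✓ 2356:Wed
Friday: 2324, 2352 → 2.

2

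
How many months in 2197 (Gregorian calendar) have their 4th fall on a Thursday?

1

Check the 4th of each month of 2197: Jan 4: Wed, Feb 4: Sat, Mar 4: Sat, Apr 4: Tue, May 4: Thu, Jun 4: Sun, Jul 4: Tue, Aug 4: Fri, Sep 4: Mon, Oct 4: Wed, Nov 4: Sat, Dec 4: Mon.
Thursday occurs in May — 1 month.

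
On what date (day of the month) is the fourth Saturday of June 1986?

28

June 1, 1986 is a Sunday, so the first Saturday is the 7th.
The fourth Saturday is 7 + 21 = 28.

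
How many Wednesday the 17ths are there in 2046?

Check the 17th of each month of 2046: Jan 17: Wed, Feb 17: Sat, Mar 17: Sat, Apr 17: Tue, May 17: Thu, Jun 17: Sun, Jul 17: Tue, Aug 17: Fri, Sep 17: Mon, Oct 17: Wed, Nov 17: Sat, Dec 17: Mon.
Wednesday occurs in January, October — 2 months.

2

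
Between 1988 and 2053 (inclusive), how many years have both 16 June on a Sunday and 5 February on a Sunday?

0

Check each year's weekday for 16 June and 5 February:
  1988: Thu/Fri  1989: Fri/Sun  1990: Sat/Mon  1991: Sun/Tue  1992: Tue/Wed  1993: Wed/Fri  1994: Thu/Sat  1995: Fri/Sun  1996: Sun/Mon  1997: Mon/Wed  1998: Tue/Thu  1999: Wed/Fri  2000: Fri/Sat  2001: Sat/Mon  …(38 more)…  2040: Sat/Sun  2041: Sun/Tue  2042: Mon/Wed  2043: Tue/Thu  2044: Thu/Fri  2045: Fri/Sun  2046: Sat/Mon  2047: Sun/Tue  2048: Tue/Wed  2049: Wed/Fri  2050: Thu/Sat  2051: Fri/Sun  2052: Sun/Mon  2053: Mon/Wed
Both conditions hold in: no year — 0.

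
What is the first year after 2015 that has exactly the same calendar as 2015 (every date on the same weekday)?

2026

Two years share a calendar iff Jan 1 falls on the same weekday and both are leap or both are common. 2015: Jan 1 is Thursday, common year.
2016: Jan 1 Friday, leap
2017: Jan 1 Sunday, common
2018: Jan 1 Monday, common
2019: Jan 1 Tuesday, common
2020: Jan 1 Wednesday, leap
2021: Jan 1 Friday, common
2022: Jan 1 Saturday, common
2023: Jan 1 Sunday, common
2024: Jan 1 Monday, leap
2025: Jan 1 Wednesday, common
2026: Jan 1 Thursday, common
2026 matches on both conditions.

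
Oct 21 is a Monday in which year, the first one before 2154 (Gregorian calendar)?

From one year to the next, a fixed date's weekday advances by 1, or by 2 when a Feb 29 lies between the two dates.
2154: October 21 is Monday.
2153: Sunday (−1)
2152: Saturday (−1)
2151: Thursday (−2)
2150: Wednesday (−1)
2149: Tuesday (−1)
2148: Monday (−1)
Oct 21 falls on a Monday in 2148.

2148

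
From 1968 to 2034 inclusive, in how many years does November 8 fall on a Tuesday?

9

Track November 8's weekday year by year (advancing +1, or +2 across a Feb 29):
  1968: Fri  1969: Sat (+1)  1970: Sun (+1)  1971: Mon (+1)  1972: Wed (+2)
  1973: Thu (+1)  1974: Fri (+1)  1975: Sat (+1)  1976: Mon (+2)  1977: Tue (+1) ✓
  1978: Wed (+1)  1979: Thu (+1)  1980: Sat (+2)  1981: Sun (+1)  … (39 more years) …
  2021: Mon (+1)  2022: Tue (+1) ✓  2023: Wed (+1)  2024: Fri (+2)  2025: Sat (+1)
  2026: Sun (+1)  2027: Mon (+1)  2028: Wed (+2)  2029: Thu (+1)  2030: Fri (+1)
  2031: Sat (+1)  2032: Mon (+2)  2033: Tue (+1) ✓  2034: Wed (+1)
Tuesday years: 1977, 1983, 1988, 1994, 2005, 2011, 2016, 2022, 2033 — 9 in total.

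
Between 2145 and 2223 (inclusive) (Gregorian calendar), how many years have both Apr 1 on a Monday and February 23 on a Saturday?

Check each year's weekday for Apr 1 and February 23:
  2145: Thu/Tue  2146: Fri/Wed  2147: Sat/Thu  2148: Mon/Fri  2149: Tue/Sun  2150: Wed/Mon  2151: Thu/Tue  2152: Sat/Wed  2153: Sun/Fri  2154: Mon/Sat ✓  2155: Tue/Sun  2156: Thu/Mon  2157: Fri/Wed  2158: Sat/Thu  …(51 more)…  2210: Sun/Fri  2211: Mon/Sat ✓  2212: Wed/Sun  2213: Thu/Tue  2214: Fri/Wed  2215: Sat/Thu  2216: Mon/Fri  2217: Tue/Sun  2218: Wed/Mon  2219: Thu/Tue  2220: Sat/Wed  2221: Sun/Fri  2222: Mon/Sat ✓  2223: Tue/Sun
Both conditions hold in: 2154, 2165, 2171, 2182, 2193, 2199, 2205, 2211, 2222 — 9.

9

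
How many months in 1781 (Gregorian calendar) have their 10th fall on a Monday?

Check the 10th of each month of 1781: Jan 10: Wed, Feb 10: Sat, Mar 10: Sat, Apr 10: Tue, May 10: Thu, Jun 10: Sun, Jul 10: Tue, Aug 10: Fri, Sep 10: Mon, Oct 10: Wed, Nov 10: Sat, Dec 10: Mon.
Monday occurs in September, December — 2 months.

2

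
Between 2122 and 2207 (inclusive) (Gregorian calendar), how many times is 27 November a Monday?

Track 27 November's weekday year by year (advancing +1, or +2 across a Feb 29):
  2122: Fri  2123: Sat (+1)  2124: Mon (+2) ✓  2125: Tue (+1)  2126: Wed (+1)
  2127: Thu (+1)  2128: Sat (+2)  2129: Sun (+1)  2130: Mon (+1) ✓  2131: Tue (+1)
  2132: Thu (+2)  2133: Fri (+1)  2134: Sat (+1)  2135: Sun (+1)  … (58 more years) …
  2194: Thu (+1)  2195: Fri (+1)  2196: Sun (+2)  2197: Mon (+1) ✓  2198: Tue (+1)
  2199: Wed (+1)  2200: Thu (+1)  2201: Fri (+1)  2202: Sat (+1)  2203: Sun (+1)
  2204: Tue (+2)  2205: Wed (+1)  2206: Thu (+1)  2207: Fri (+1)
Monday years: 2124, 2130, 2141, 2147, 2152, 2158, 2169, 2175, 2180, 2186, 2197 — 11 in total.

11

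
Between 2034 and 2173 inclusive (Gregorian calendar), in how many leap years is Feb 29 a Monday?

5

Leap years in 2034–2173: 34 of them.
Feb 29 weekday advances by 5 (mod 7) from one leap year to the next four years later (or differs when a century non-leap intervenes).
Leap-day weekdays: 2036:Fri 2040:Wed 2044:Mon✓ 2048:Sat 2052:Thu 2056:Tue 2060:Sun 2064:Fri 2068:Wed 2072:Mon✓ 2076:Sat 2080:Thu 2084:Tue …(8 more)… 2124:Tue 2128:Sun 2132:Fri 2136:Wed 2140:Mon✓ 2144:Sat 2148:Thu 2152:Tue 2156:Sun 2160:Fri 2164:Wed 2168:Mon✓ 2172:Sat
Monday: 2044, 2072, 2112, 2140, 2168 → 5.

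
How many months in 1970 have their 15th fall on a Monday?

Check the 15th of each month of 1970: Jan 15: Thu, Feb 15: Sun, Mar 15: Sun, Apr 15: Wed, May 15: Fri, Jun 15: Mon, Jul 15: Wed, Aug 15: Sat, Sep 15: Tue, Oct 15: Thu, Nov 15: Sun, Dec 15: Tue.
Monday occurs in June — 1 month.

1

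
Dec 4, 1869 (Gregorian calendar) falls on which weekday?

January 1, 1869 is a Friday.
December 4 is day 338 of the year, i.e. 337 days after Jan 1.
337 mod 7 = 1, so advance 1 weekday from Friday: Saturday.

Saturday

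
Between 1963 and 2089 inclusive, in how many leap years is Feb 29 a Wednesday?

4

Leap years in 1963–2089: 32 of them.
Feb 29 weekday advances by 5 (mod 7) from one leap year to the next four years later (or differs when a century non-leap intervenes).
Leap-day weekdays: 1964:Sat 1968:Thu 1972:Tue 1976:Sun 1980:Fri 1984:Wed✓ 1988:Mon 1992:Sat 1996:Thu 2000:Tue 2004:Sun 2008:Fri 2012:Wed✓ …(6 more)… 2040:Wed✓ 2044:Mon 2048:Sat 2052:Thu 2056:Tue 2060:Sun 2064:Fri 2068:Wed✓ 2072:Mon 2076:Sat 2080:Thu 2084:Tue 2088:Sun
Wednesday: 1984, 2012, 2040, 2068 → 4.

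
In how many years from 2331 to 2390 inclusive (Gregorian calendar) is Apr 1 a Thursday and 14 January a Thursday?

6

Check each year's weekday for Apr 1 and 14 January:
  2331: Wed/Wed  2332: Fri/Thu  2333: Sat/Sat  2334: Sun/Sun  2335: Mon/Mon  2336: Wed/Tue  2337: Thu/Thu ✓  2338: Fri/Fri  2339: Sat/Sat  2340: Mon/Sun  2341: Tue/Tue  2342: Wed/Wed  2343: Thu/Thu ✓  2344: Sat/Fri  …(32 more)…  2377: Fri/Fri  2378: Sat/Sat  2379: Sun/Sun  2380: Tue/Mon  2381: Wed/Wed  2382: Thu/Thu ✓  2383: Fri/Fri  2384: Sun/Sat  2385: Mon/Mon  2386: Tue/Tue  2387: Wed/Wed  2388: Fri/Thu  2389: Sat/Sat  2390: Sun/Sun
Both conditions hold in: 2337, 2343, 2354, 2365, 2371, 2382 — 6.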